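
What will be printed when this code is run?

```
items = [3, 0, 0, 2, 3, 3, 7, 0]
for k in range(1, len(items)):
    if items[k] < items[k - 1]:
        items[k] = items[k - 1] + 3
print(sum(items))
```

108

k=1: 0<3, items[1] = 3+3 = 6 → [3, 6, 0, 2, 3, 3, 7, 0]
k=2: 0<6, items[2] = 6+3 = 9 → [3, 6, 9, 2, 3, 3, 7, 0]
k=3: 2<9, items[3] = 9+3 = 12 → [3, 6, 9, 12, 3, 3, 7, 0]
k=4: 3<12, items[4] = 12+3 = 15 → [3, 6, 9, 12, 15, 3, 7, 0]
k=5: 3<15, items[5] = 15+3 = 18 → [3, 6, 9, 12, 15, 18, 7, 0]
k=6: 7<18, items[6] = 18+3 = 21 → [3, 6, 9, 12, 15, 18, 21, 0]
k=7: 0<21, items[7] = 21+3 = 24 → [3, 6, 9, 12, 15, 18, 21, 24]
sum = 108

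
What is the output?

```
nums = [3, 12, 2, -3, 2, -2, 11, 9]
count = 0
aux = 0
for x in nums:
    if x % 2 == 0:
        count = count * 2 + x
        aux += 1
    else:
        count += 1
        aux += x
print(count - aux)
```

x=3: not even, count = 0+1 = 1; aux=3
x=12: even, count = 1*2+12 = 14; aux=4
x=2: even, count = 14*2+2 = 30; aux=5
x=-3: not even, count = 30+1 = 31; aux=2
x=2: even, count = 31*2+2 = 64; aux=3
x=-2: even, count = 64*2+(-2) = 126; aux=4
x=11: not even, count = 126+1 = 127; aux=15
x=9: not even, count = 127+1 = 128; aux=24
count-aux = 128-24 = 104

104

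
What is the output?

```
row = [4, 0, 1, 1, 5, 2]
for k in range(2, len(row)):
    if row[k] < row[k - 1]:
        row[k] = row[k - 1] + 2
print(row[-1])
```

7

k=2: 1>=0, unchanged → [4, 0, 1, 1, 5, 2]
k=3: 1>=1, unchanged → [4, 0, 1, 1, 5, 2]
k=4: 5>=1, unchanged → [4, 0, 1, 1, 5, 2]
k=5: 2<5, row[5] = 5+2 = 7 → [4, 0, 1, 1, 5, 7]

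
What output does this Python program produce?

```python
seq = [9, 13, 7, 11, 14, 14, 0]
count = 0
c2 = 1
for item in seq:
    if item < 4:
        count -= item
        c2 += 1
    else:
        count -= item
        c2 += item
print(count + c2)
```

item=9: not <4, count = 0-9 = -9; c2=10
item=13: not <4, count = (-9)-13 = -22; c2=23
item=7: not <4, count = (-22)-7 = -29; c2=30
item=11: not <4, count = (-29)-11 = -40; c2=41
item=14: not <4, count = (-40)-14 = -54; c2=55
item=14: not <4, count = (-54)-14 = -68; c2=69
item=0: <4, count = (-68)-0 = -68; c2=70
count+c2 = (-68)+70 = 2

2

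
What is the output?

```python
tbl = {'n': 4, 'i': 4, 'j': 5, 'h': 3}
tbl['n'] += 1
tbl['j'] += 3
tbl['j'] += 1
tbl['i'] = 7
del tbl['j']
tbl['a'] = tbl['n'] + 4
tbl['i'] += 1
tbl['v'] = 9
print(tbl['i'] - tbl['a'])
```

tbl['n'] = 4+1 = 5 → {'n': 5, 'i': 4, 'j': 5, 'h': 3}
tbl['j'] = 5+3 = 8 → {'n': 5, 'i': 4, 'j': 8, 'h': 3}
tbl['j'] = 8+1 = 9 → {'n': 5, 'i': 4, 'j': 9, 'h': 3}
tbl['i'] = 7 → {'n': 5, 'i': 7, 'j': 9, 'h': 3}
del 'j' → {'n': 5, 'i': 7, 'h': 3}
tbl['a'] = tbl['n']+4 = 9 → {'n': 5, 'i': 7, 'h': 3, 'a': 9}
tbl['i'] = 7+1 = 8 → {'n': 5, 'i': 8, 'h': 3, 'a': 9}
tbl['v'] = 9 → {'n': 5, 'i': 8, 'h': 3, 'a': 9, 'v': 9}
tbl['i']-tbl['a'] = 8-9 = -1

-1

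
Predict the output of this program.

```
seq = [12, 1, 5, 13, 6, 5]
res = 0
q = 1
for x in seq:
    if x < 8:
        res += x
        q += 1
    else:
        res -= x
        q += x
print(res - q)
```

-38

x=12: not <8, res = 0-12 = -12; q=13
x=1: <8, res = (-12)+1 = -11; q=14
x=5: <8, res = (-11)+5 = -6; q=15
x=13: not <8, res = (-6)-13 = -19; q=28
x=6: <8, res = (-19)+6 = -13; q=29
x=5: <8, res = (-13)+5 = -8; q=30
res-q = (-8)-30 = -38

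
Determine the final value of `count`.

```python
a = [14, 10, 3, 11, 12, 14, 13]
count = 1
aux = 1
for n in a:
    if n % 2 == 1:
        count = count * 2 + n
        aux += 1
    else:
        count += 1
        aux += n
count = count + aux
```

n=14: not odd, count = 1+1 = 2; aux=15
n=10: not odd, count = 2+1 = 3; aux=25
n=3: odd, count = 3*2+3 = 9; aux=26
n=11: odd, count = 9*2+11 = 29; aux=27
n=12: not odd, count = 29+1 = 30; aux=39
n=14: not odd, count = 30+1 = 31; aux=53
n=13: odd, count = 31*2+13 = 75; aux=54
count+aux = 75+54 = 129

129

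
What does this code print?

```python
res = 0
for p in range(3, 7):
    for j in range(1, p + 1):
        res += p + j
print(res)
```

138

p=3,j=1: res = 0+4 = 4
p=3,j=2: res = 4+5 = 9
p=3,j=3: res = 9+6 = 15
p=4,j=1: res = 15+5 = 20
p=4,j=2: res = 20+6 = 26
p=4,j=3: res = 26+7 = 33
p=4,j=4: res = 33+8 = 41
p=5,j=1: res = 41+6 = 47
p=5,j=2: res = 47+7 = 54
p=5,j=3: res = 54+8 = 62
p=5,j=4: res = 62+9 = 71
p=5,j=5: res = 71+10 = 81
p=6,j=1: res = 81+7 = 88
p=6,j=2: res = 88+8 = 96
p=6,j=3: res = 96+9 = 105
p=6,j=4: res = 105+10 = 115
p=6,j=5: res = 115+11 = 126
p=6,j=6: res = 126+12 = 138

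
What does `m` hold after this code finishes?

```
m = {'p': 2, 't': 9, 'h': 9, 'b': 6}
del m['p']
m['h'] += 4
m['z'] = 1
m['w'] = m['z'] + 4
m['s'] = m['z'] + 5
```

del 'p' → {'t': 9, 'h': 9, 'b': 6}
m['h'] = 9+4 = 13 → {'t': 9, 'h': 13, 'b': 6}
m['z'] = 1 → {'t': 9, 'h': 13, 'b': 6, 'z': 1}
m['w'] = m['z']+4 = 5 → {'t': 9, 'h': 13, 'b': 6, 'z': 1, 'w': 5}
m['s'] = m['z']+5 = 6 → {'t': 9, 'h': 13, 'b': 6, 'z': 1, 'w': 5, 's': 6}

{'t': 9, 'h': 13, 'b': 6, 'z': 1, 'w': 5, 's': 6}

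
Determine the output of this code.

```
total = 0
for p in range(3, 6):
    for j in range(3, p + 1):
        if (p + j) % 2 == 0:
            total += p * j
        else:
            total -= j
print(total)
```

p=3,j=3: even sum, total = 0+9 = 9
p=4,j=3: odd sum, total = 9-3 = 6
p=4,j=4: even sum, total = 6+16 = 22
p=5,j=3: even sum, total = 22+15 = 37
p=5,j=4: odd sum, total = 37-4 = 33
p=5,j=5: even sum, total = 33+25 = 58

58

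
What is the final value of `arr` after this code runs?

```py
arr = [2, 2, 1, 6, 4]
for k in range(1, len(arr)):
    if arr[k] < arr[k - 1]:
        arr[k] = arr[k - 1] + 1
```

k=1: 2>=2, unchanged → [2, 2, 1, 6, 4]
k=2: 1<2, arr[2] = 2+1 = 3 → [2, 2, 3, 6, 4]
k=3: 6>=3, unchanged → [2, 2, 3, 6, 4]
k=4: 4<6, arr[4] = 6+1 = 7 → [2, 2, 3, 6, 7]

[2, 2, 3, 6, 7]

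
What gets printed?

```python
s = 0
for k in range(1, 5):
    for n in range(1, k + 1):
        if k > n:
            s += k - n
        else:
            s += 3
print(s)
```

k=1,n=1: not 1>1, s = 0+3 = 3
k=2,n=1: 2>1, s = 3+1 = 4
k=2,n=2: not 2>2, s = 4+3 = 7
k=3,n=1: 3>1, s = 7+2 = 9
k=3,n=2: 3>2, s = 9+1 = 10
k=3,n=3: not 3>3, s = 10+3 = 13
k=4,n=1: 4>1, s = 13+3 = 16
k=4,n=2: 4>2, s = 16+2 = 18
k=4,n=3: 4>3, s = 18+1 = 19
k=4,n=4: not 4>4, s = 19+3 = 22

22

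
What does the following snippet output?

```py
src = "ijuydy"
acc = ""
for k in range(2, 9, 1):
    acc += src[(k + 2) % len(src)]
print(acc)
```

dyijuyd

k=2: add src[4]='d' → 'd'
k=3: add src[5]='y' → 'dy'
k=4: add src[0]='i' → 'dyi'
k=5: add src[1]='j' → 'dyij'
k=6: add src[2]='u' → 'dyiju'
k=7: add src[3]='y' → 'dyijuy'
k=8: add src[4]='d' → 'dyijuyd'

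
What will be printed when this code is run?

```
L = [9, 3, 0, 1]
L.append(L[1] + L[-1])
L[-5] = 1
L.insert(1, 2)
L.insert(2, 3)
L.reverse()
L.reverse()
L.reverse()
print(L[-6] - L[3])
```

append L[1]+L[-1] = 3+1 = 4 → [9, 3, 0, 1, 4]
L[-5] = 1 → [1, 3, 0, 1, 4]
insert 2 at 1 → [1, 2, 3, 0, 1, 4]
insert 3 at 2 → [1, 2, 3, 3, 0, 1, 4]
reverse → [4, 1, 0, 3, 3, 2, 1]
reverse → [1, 2, 3, 3, 0, 1, 4]
reverse → [4, 1, 0, 3, 3, 2, 1]
L[-6]-L[3] = 1-3 = -2

-2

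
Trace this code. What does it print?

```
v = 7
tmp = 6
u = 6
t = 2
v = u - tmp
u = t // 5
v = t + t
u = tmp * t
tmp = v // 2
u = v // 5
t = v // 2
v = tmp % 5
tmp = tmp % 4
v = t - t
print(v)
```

v = 6-6 = 0
u = 2//5 = 0
v = 2+2 = 4
u = 6*2 = 12
tmp = 4//2 = 2
u = 4//5 = 0
t = 4//2 = 2
v = 2%5 = 2
tmp = 2%4 = 2
v = 2-2 = 0

0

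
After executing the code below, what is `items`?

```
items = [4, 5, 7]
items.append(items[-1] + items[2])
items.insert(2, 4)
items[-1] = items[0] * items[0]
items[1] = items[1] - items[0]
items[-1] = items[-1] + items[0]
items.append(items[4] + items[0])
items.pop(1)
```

append items[-1]+items[2] = 7+7 = 14 → [4, 5, 7, 14]
insert 4 at 2 → [4, 5, 4, 7, 14]
items[-1] = items[0]*items[0] = 4*4 = 16 → [4, 5, 4, 7, 16]
items[1] = items[1]-items[0] = 5-4 = 1 → [4, 1, 4, 7, 16]
items[-1] = items[-1]+items[0] = 16+4 = 20 → [4, 1, 4, 7, 20]
append items[4]+items[0] = 20+4 = 24 → [4, 1, 4, 7, 20, 24]
pop(1) removes 1 → [4, 4, 7, 20, 24]

[4, 4, 7, 20, 24]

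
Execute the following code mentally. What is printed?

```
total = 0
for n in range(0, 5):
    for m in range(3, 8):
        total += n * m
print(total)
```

250

n=0,m=3: total = 0+0 = 0
n=0,m=4: total = 0+0 = 0
n=0,m=5: total = 0+0 = 0
n=0,m=6: total = 0+0 = 0
n=0,m=7: total = 0+0 = 0
n=1,m=3: total = 0+3 = 3
n=1,m=4: total = 3+4 = 7
n=1,m=5: total = 7+5 = 12
n=1,m=6: total = 12+6 = 18
n=1,m=7: total = 18+7 = 25
n=2,m=3: total = 25+6 = 31
n=2,m=4: total = 31+8 = 39
n=2,m=5: total = 39+10 = 49
n=2,m=6: total = 49+12 = 61
n=2,m=7: total = 61+14 = 75
n=3,m=3: total = 75+9 = 84
n=3,m=4: total = 84+12 = 96
n=3,m=5: total = 96+15 = 111
n=3,m=6: total = 111+18 = 129
n=3,m=7: total = 129+21 = 150
n=4,m=3: total = 150+12 = 162
n=4,m=4: total = 162+16 = 178
n=4,m=5: total = 178+20 = 198
n=4,m=6: total = 198+24 = 222
n=4,m=7: total = 222+28 = 250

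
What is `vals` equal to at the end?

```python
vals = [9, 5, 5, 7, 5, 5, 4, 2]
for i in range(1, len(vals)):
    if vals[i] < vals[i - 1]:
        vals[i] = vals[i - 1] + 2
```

i=1: 5<9, vals[1] = 9+2 = 11 → [9, 11, 5, 7, 5, 5, 4, 2]
i=2: 5<11, vals[2] = 11+2 = 13 → [9, 11, 13, 7, 5, 5, 4, 2]
i=3: 7<13, vals[3] = 13+2 = 15 → [9, 11, 13, 15, 5, 5, 4, 2]
i=4: 5<15, vals[4] = 15+2 = 17 → [9, 11, 13, 15, 17, 5, 4, 2]
i=5: 5<17, vals[5] = 17+2 = 19 → [9, 11, 13, 15, 17, 19, 4, 2]
i=6: 4<19, vals[6] = 19+2 = 21 → [9, 11, 13, 15, 17, 19, 21, 2]
i=7: 2<21, vals[7] = 21+2 = 23 → [9, 11, 13, 15, 17, 19, 21, 23]

[9, 11, 13, 15, 17, 19, 21, 23]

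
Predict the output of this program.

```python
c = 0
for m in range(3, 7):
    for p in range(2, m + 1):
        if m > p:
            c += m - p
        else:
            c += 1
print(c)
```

24

m=3,p=2: 3>2, c = 0+1 = 1
m=3,p=3: not 3>3, c = 1+1 = 2
m=4,p=2: 4>2, c = 2+2 = 4
m=4,p=3: 4>3, c = 4+1 = 5
m=4,p=4: not 4>4, c = 5+1 = 6
m=5,p=2: 5>2, c = 6+3 = 9
m=5,p=3: 5>3, c = 9+2 = 11
m=5,p=4: 5>4, c = 11+1 = 12
m=5,p=5: not 5>5, c = 12+1 = 13
m=6,p=2: 6>2, c = 13+4 = 17
m=6,p=3: 6>3, c = 17+3 = 20
m=6,p=4: 6>4, c = 20+2 = 22
m=6,p=5: 6>5, c = 22+1 = 23
m=6,p=6: not 6>6, c = 23+1 = 24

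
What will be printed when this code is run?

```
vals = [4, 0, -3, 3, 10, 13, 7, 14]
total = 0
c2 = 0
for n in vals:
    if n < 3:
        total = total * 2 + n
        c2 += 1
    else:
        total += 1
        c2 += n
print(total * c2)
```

n=4: not <3, total = 0+1 = 1; c2=4
n=0: <3, total = 1*2+0 = 2; c2=5
n=-3: <3, total = 2*2+(-3) = 1; c2=6
n=3: not <3, total = 1+1 = 2; c2=9
n=10: not <3, total = 2+1 = 3; c2=19
n=13: not <3, total = 3+1 = 4; c2=32
n=7: not <3, total = 4+1 = 5; c2=39
n=14: not <3, total = 5+1 = 6; c2=53
total*c2 = 6*53 = 318

318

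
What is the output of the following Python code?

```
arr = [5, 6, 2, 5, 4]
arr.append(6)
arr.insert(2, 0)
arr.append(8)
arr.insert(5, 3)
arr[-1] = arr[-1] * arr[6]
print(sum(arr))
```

63

append 6 → [5, 6, 2, 5, 4, 6]
insert 0 at 2 → [5, 6, 0, 2, 5, 4, 6]
append 8 → [5, 6, 0, 2, 5, 4, 6, 8]
insert 3 at 5 → [5, 6, 0, 2, 5, 3, 4, 6, 8]
arr[-1] = arr[-1]*arr[6] = 8*4 = 32 → [5, 6, 0, 2, 5, 3, 4, 6, 32]
sum = 63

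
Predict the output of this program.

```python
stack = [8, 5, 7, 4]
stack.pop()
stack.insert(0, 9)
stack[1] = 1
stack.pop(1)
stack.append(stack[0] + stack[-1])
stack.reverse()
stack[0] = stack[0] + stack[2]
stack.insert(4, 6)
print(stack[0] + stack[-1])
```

pop() removes 4 → [8, 5, 7]
insert 9 at 0 → [9, 8, 5, 7]
stack[1] = 1 → [9, 1, 5, 7]
pop(1) removes 1 → [9, 5, 7]
append stack[0]+stack[-1] = 9+7 = 16 → [9, 5, 7, 16]
reverse → [16, 7, 5, 9]
stack[0] = stack[0]+stack[2] = 16+5 = 21 → [21, 7, 5, 9]
insert 6 at 4 → [21, 7, 5, 9, 6]
stack[0]+stack[-1] = 21+6 = 27

27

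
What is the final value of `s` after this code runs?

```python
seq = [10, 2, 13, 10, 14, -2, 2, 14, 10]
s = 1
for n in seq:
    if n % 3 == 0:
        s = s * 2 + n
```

1

n=10: not %3==0
n=2: not %3==0
n=13: not %3==0
n=10: not %3==0
n=14: not %3==0
n=-2: not %3==0
n=2: not %3==0
n=14: not %3==0
n=10: not %3==0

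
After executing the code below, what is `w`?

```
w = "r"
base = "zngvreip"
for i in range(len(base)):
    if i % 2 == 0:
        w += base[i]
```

i=0: add 'z' → 'rz'
i=1: skip
i=2: add 'g' → 'rzg'
i=3: skip
i=4: add 'r' → 'rzgr'
i=5: skip
i=6: add 'i' → 'rzgri'
i=7: skip

'rzgri'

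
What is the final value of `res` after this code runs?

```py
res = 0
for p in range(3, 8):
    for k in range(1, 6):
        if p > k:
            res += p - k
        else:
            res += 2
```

66

p=3,k=1: 3>1, res = 0+2 = 2
p=3,k=2: 3>2, res = 2+1 = 3
p=3,k=3: not 3>3, res = 3+2 = 5
p=3,k=4: not 3>4, res = 5+2 = 7
p=3,k=5: not 3>5, res = 7+2 = 9
p=4,k=1: 4>1, res = 9+3 = 12
p=4,k=2: 4>2, res = 12+2 = 14
p=4,k=3: 4>3, res = 14+1 = 15
p=4,k=4: not 4>4, res = 15+2 = 17
p=4,k=5: not 4>5, res = 17+2 = 19
p=5,k=1: 5>1, res = 19+4 = 23
p=5,k=2: 5>2, res = 23+3 = 26
p=5,k=3: 5>3, res = 26+2 = 28
p=5,k=4: 5>4, res = 28+1 = 29
p=5,k=5: not 5>5, res = 29+2 = 31
p=6,k=1: 6>1, res = 31+5 = 36
p=6,k=2: 6>2, res = 36+4 = 40
p=6,k=3: 6>3, res = 40+3 = 43
p=6,k=4: 6>4, res = 43+2 = 45
p=6,k=5: 6>5, res = 45+1 = 46
p=7,k=1: 7>1, res = 46+6 = 52
p=7,k=2: 7>2, res = 52+5 = 57
p=7,k=3: 7>3, res = 57+4 = 61
p=7,k=4: 7>4, res = 61+3 = 64
p=7,k=5: 7>5, res = 64+2 = 66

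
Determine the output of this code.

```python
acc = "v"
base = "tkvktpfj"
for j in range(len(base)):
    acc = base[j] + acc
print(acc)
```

j=0: prepend 't' → 'tv'
j=1: prepend 'k' → 'ktv'
j=2: prepend 'v' → 'vktv'
j=3: prepend 'k' → 'kvktv'
j=4: prepend 't' → 'tkvktv'
j=5: prepend 'p' → 'ptkvktv'
j=6: prepend 'f' → 'fptkvktv'
j=7: prepend 'j' → 'jfptkvktv'

jfptkvktv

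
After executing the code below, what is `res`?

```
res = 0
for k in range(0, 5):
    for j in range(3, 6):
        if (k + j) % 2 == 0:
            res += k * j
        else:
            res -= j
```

k=0,j=3: odd sum, res = 0-3 = -3
k=0,j=4: even sum, res = (-3)+0 = -3
k=0,j=5: odd sum, res = (-3)-5 = -8
k=1,j=3: even sum, res = (-8)+3 = -5
k=1,j=4: odd sum, res = (-5)-4 = -9
k=1,j=5: even sum, res = (-9)+5 = -4
k=2,j=3: odd sum, res = (-4)-3 = -7
k=2,j=4: even sum, res = (-7)+8 = 1
k=2,j=5: odd sum, res = 1-5 = -4
k=3,j=3: even sum, res = (-4)+9 = 5
k=3,j=4: odd sum, res = 5-4 = 1
k=3,j=5: even sum, res = 1+15 = 16
k=4,j=3: odd sum, res = 16-3 = 13
k=4,j=4: even sum, res = 13+16 = 29
k=4,j=5: odd sum, res = 29-5 = 24

24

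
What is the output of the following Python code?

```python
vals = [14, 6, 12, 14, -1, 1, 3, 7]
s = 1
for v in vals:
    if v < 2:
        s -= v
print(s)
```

1

v=14: not <2
v=6: not <2
v=12: not <2
v=14: not <2
v=-1: <2, s = 1-(-1) = 2
v=1: <2, s = 2-1 = 1
v=3: not <2
v=7: not <2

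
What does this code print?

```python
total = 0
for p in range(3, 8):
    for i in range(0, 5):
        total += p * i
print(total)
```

250

p=3,i=0: total = 0+0 = 0
p=3,i=1: total = 0+3 = 3
p=3,i=2: total = 3+6 = 9
p=3,i=3: total = 9+9 = 18
p=3,i=4: total = 18+12 = 30
p=4,i=0: total = 30+0 = 30
p=4,i=1: total = 30+4 = 34
p=4,i=2: total = 34+8 = 42
p=4,i=3: total = 42+12 = 54
p=4,i=4: total = 54+16 = 70
p=5,i=0: total = 70+0 = 70
p=5,i=1: total = 70+5 = 75
p=5,i=2: total = 75+10 = 85
p=5,i=3: total = 85+15 = 100
p=5,i=4: total = 100+20 = 120
p=6,i=0: total = 120+0 = 120
p=6,i=1: total = 120+6 = 126
p=6,i=2: total = 126+12 = 138
p=6,i=3: total = 138+18 = 156
p=6,i=4: total = 156+24 = 180
p=7,i=0: total = 180+0 = 180
p=7,i=1: total = 180+7 = 187
p=7,i=2: total = 187+14 = 201
p=7,i=3: total = 201+21 = 222
p=7,i=4: total = 222+28 = 250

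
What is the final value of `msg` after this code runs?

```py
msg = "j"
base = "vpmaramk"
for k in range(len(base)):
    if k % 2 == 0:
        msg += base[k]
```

'jvmrm'

k=0: add 'v' → 'jv'
k=1: skip
k=2: add 'm' → 'jvm'
k=3: skip
k=4: add 'r' → 'jvmr'
k=5: skip
k=6: add 'm' → 'jvmrm'
k=7: skip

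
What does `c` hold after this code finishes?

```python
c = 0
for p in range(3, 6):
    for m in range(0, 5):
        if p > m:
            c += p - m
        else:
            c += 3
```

p=3,m=0: 3>0, c = 0+3 = 3
p=3,m=1: 3>1, c = 3+2 = 5
p=3,m=2: 3>2, c = 5+1 = 6
p=3,m=3: not 3>3, c = 6+3 = 9
p=3,m=4: not 3>4, c = 9+3 = 12
p=4,m=0: 4>0, c = 12+4 = 16
p=4,m=1: 4>1, c = 16+3 = 19
p=4,m=2: 4>2, c = 19+2 = 21
p=4,m=3: 4>3, c = 21+1 = 22
p=4,m=4: not 4>4, c = 22+3 = 25
p=5,m=0: 5>0, c = 25+5 = 30
p=5,m=1: 5>1, c = 30+4 = 34
p=5,m=2: 5>2, c = 34+3 = 37
p=5,m=3: 5>3, c = 37+2 = 39
p=5,m=4: 5>4, c = 39+1 = 40

40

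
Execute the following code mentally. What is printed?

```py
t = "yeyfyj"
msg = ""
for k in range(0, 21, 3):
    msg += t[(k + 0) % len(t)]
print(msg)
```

yfyfyfy

k=0: add t[0]='y' → 'y'
k=3: add t[3]='f' → 'yf'
k=6: add t[0]='y' → 'yfy'
k=9: add t[3]='f' → 'yfyf'
k=12: add t[0]='y' → 'yfyfy'
k=15: add t[3]='f' → 'yfyfyf'
k=18: add t[0]='y' → 'yfyfyfy'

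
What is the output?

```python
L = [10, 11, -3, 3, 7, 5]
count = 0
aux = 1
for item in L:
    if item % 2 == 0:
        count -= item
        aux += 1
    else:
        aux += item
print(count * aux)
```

item=10: even, count = 0-10 = -10; aux=2
item=11: not even; aux=13
item=-3: not even; aux=10
item=3: not even; aux=13
item=7: not even; aux=20
item=5: not even; aux=25
count*aux = (-10)*25 = -250

-250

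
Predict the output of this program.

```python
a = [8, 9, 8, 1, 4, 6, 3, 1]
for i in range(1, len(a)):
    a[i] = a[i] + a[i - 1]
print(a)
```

i=1: a[1] = 9+8 = 17 → [8, 17, 8, 1, 4, 6, 3, 1]
i=2: a[2] = 8+17 = 25 → [8, 17, 25, 1, 4, 6, 3, 1]
i=3: a[3] = 1+25 = 26 → [8, 17, 25, 26, 4, 6, 3, 1]
i=4: a[4] = 4+26 = 30 → [8, 17, 25, 26, 30, 6, 3, 1]
i=5: a[5] = 6+30 = 36 → [8, 17, 25, 26, 30, 36, 3, 1]
i=6: a[6] = 3+36 = 39 → [8, 17, 25, 26, 30, 36, 39, 1]
i=7: a[7] = 1+39 = 40 → [8, 17, 25, 26, 30, 36, 39, 40]

[8, 17, 25, 26, 30, 36, 39, 40]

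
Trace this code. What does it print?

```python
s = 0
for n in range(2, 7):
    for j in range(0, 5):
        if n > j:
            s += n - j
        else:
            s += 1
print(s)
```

60

n=2,j=0: 2>0, s = 0+2 = 2
n=2,j=1: 2>1, s = 2+1 = 3
n=2,j=2: not 2>2, s = 3+1 = 4
n=2,j=3: not 2>3, s = 4+1 = 5
n=2,j=4: not 2>4, s = 5+1 = 6
n=3,j=0: 3>0, s = 6+3 = 9
n=3,j=1: 3>1, s = 9+2 = 11
n=3,j=2: 3>2, s = 11+1 = 12
n=3,j=3: not 3>3, s = 12+1 = 13
n=3,j=4: not 3>4, s = 13+1 = 14
n=4,j=0: 4>0, s = 14+4 = 18
n=4,j=1: 4>1, s = 18+3 = 21
n=4,j=2: 4>2, s = 21+2 = 23
n=4,j=3: 4>3, s = 23+1 = 24
n=4,j=4: not 4>4, s = 24+1 = 25
n=5,j=0: 5>0, s = 25+5 = 30
n=5,j=1: 5>1, s = 30+4 = 34
n=5,j=2: 5>2, s = 34+3 = 37
n=5,j=3: 5>3, s = 37+2 = 39
n=5,j=4: 5>4, s = 39+1 = 40
n=6,j=0: 6>0, s = 40+6 = 46
n=6,j=1: 6>1, s = 46+5 = 51
n=6,j=2: 6>2, s = 51+4 = 55
n=6,j=3: 6>3, s = 55+3 = 58
n=6,j=4: 6>4, s = 58+2 = 60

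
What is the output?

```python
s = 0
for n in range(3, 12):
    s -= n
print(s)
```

n=3: s = 0-3 = -3
n=4: s = (-3)-4 = -7
n=5: s = (-7)-5 = -12
n=6: s = (-12)-6 = -18
n=7: s = (-18)-7 = -25
n=8: s = (-25)-8 = -33
n=9: s = (-33)-9 = -42
n=10: s = (-42)-10 = -52
n=11: s = (-52)-11 = -63

-63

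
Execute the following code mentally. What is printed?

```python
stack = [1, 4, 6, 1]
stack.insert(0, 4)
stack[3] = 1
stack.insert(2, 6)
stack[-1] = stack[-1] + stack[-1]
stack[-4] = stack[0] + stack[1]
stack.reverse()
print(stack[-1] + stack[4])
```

insert 4 at 0 → [4, 1, 4, 6, 1]
stack[3] = 1 → [4, 1, 4, 1, 1]
insert 6 at 2 → [4, 1, 6, 4, 1, 1]
stack[-1] = stack[-1]+stack[-1] = 1+1 = 2 → [4, 1, 6, 4, 1, 2]
stack[-4] = stack[0]+stack[1] = 4+1 = 5 → [4, 1, 5, 4, 1, 2]
reverse → [2, 1, 4, 5, 1, 4]
stack[-1]+stack[4] = 4+1 = 5

5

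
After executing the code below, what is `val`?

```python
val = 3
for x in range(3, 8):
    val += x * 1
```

x=3: val = 3+3*1 = 6
x=4: val = 6+4*1 = 10
x=5: val = 10+5*1 = 15
x=6: val = 15+6*1 = 21
x=7: val = 21+7*1 = 28

28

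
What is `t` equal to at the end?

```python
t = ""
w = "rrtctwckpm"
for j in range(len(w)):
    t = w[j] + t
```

'mpkcwtctrr'

j=0: prepend 'r' → 'r'
j=1: prepend 'r' → 'rr'
j=2: prepend 't' → 'trr'
j=3: prepend 'c' → 'ctrr'
j=4: prepend 't' → 'tctrr'
j=5: prepend 'w' → 'wtctrr'
j=6: prepend 'c' → 'cwtctrr'
j=7: prepend 'k' → 'kcwtctrr'
j=8: prepend 'p' → 'pkcwtctrr'
j=9: prepend 'm' → 'mpkcwtctrr'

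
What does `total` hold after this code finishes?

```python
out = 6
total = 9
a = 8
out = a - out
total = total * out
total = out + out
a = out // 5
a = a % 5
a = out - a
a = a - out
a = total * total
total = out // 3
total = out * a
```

32

out = 8-6 = 2
total = 9*2 = 18
total = 2+2 = 4
a = 2//5 = 0
a = 0%5 = 0
a = 2-0 = 2
a = 2-2 = 0
a = 4*4 = 16
total = 2//3 = 0
total = 2*16 = 32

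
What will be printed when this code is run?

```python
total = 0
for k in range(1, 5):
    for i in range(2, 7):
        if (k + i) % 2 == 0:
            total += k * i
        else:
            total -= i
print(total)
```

k=1,i=2: odd sum, total = 0-2 = -2
k=1,i=3: even sum, total = (-2)+3 = 1
k=1,i=4: odd sum, total = 1-4 = -3
k=1,i=5: even sum, total = (-3)+5 = 2
k=1,i=6: odd sum, total = 2-6 = -4
k=2,i=2: even sum, total = (-4)+4 = 0
k=2,i=3: odd sum, total = 0-3 = -3
k=2,i=4: even sum, total = (-3)+8 = 5
k=2,i=5: odd sum, total = 5-5 = 0
k=2,i=6: even sum, total = 0+12 = 12
k=3,i=2: odd sum, total = 12-2 = 10
k=3,i=3: even sum, total = 10+9 = 19
k=3,i=4: odd sum, total = 19-4 = 15
k=3,i=5: even sum, total = 15+15 = 30
k=3,i=6: odd sum, total = 30-6 = 24
k=4,i=2: even sum, total = 24+8 = 32
k=4,i=3: odd sum, total = 32-3 = 29
k=4,i=4: even sum, total = 29+16 = 45
k=4,i=5: odd sum, total = 45-5 = 40
k=4,i=6: even sum, total = 40+24 = 64

64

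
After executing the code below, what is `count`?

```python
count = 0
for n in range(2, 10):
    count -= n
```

n=2: count = 0-2 = -2
n=3: count = (-2)-3 = -5
n=4: count = (-5)-4 = -9
n=5: count = (-9)-5 = -14
n=6: count = (-14)-6 = -20
n=7: count = (-20)-7 = -27
n=8: count = (-27)-8 = -35
n=9: count = (-35)-9 = -44

-44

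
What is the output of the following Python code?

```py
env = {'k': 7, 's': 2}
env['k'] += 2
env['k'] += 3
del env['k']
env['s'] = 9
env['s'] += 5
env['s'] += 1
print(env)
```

{'s': 15}

env['k'] = 7+2 = 9 → {'k': 9, 's': 2}
env['k'] = 9+3 = 12 → {'k': 12, 's': 2}
del 'k' → {'s': 2}
env['s'] = 9 → {'s': 9}
env['s'] = 9+5 = 14 → {'s': 14}
env['s'] = 14+1 = 15 → {'s': 15}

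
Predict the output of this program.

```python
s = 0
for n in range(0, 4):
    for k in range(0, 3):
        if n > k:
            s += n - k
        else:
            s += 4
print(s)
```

n=0,k=0: not 0>0, s = 0+4 = 4
n=0,k=1: not 0>1, s = 4+4 = 8
n=0,k=2: not 0>2, s = 8+4 = 12
n=1,k=0: 1>0, s = 12+1 = 13
n=1,k=1: not 1>1, s = 13+4 = 17
n=1,k=2: not 1>2, s = 17+4 = 21
n=2,k=0: 2>0, s = 21+2 = 23
n=2,k=1: 2>1, s = 23+1 = 24
n=2,k=2: not 2>2, s = 24+4 = 28
n=3,k=0: 3>0, s = 28+3 = 31
n=3,k=1: 3>1, s = 31+2 = 33
n=3,k=2: 3>2, s = 33+1 = 34

34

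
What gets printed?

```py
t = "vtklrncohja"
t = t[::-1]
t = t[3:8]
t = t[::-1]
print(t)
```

lrnco

reverse → 'ajhocnrlktv'
slice [3:8] → 'ocnrl'
reverse → 'lrnco'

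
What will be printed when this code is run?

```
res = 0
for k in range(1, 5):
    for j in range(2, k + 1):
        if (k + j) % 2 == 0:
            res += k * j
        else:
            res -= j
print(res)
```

32

k=2,j=2: even sum, res = 0+4 = 4
k=3,j=2: odd sum, res = 4-2 = 2
k=3,j=3: even sum, res = 2+9 = 11
k=4,j=2: even sum, res = 11+8 = 19
k=4,j=3: odd sum, res = 19-3 = 16
k=4,j=4: even sum, res = 16+16 = 32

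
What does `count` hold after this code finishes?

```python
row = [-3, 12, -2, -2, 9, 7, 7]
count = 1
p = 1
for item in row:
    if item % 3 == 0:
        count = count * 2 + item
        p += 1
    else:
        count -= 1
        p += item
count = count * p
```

item=-3: %3==0, count = 1*2+(-3) = -1; p=2
item=12: %3==0, count = (-1)*2+12 = 10; p=3
item=-2: not %3==0, count = 10-1 = 9; p=1
item=-2: not %3==0, count = 9-1 = 8; p=-1
item=9: %3==0, count = 8*2+9 = 25; p=0
item=7: not %3==0, count = 25-1 = 24; p=7
item=7: not %3==0, count = 24-1 = 23; p=14
count*p = 23*14 = 322

322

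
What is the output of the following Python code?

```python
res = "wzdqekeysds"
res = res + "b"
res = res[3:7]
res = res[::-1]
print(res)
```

+ 'b' → 'wzdqekeysdsb'
slice [3:7] → 'qeke'
reverse → 'ekeq'

ekeq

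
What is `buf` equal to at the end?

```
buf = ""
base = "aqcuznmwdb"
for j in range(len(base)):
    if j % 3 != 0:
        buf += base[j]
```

'qcznwd'

j=0: skip
j=1: add 'q' → 'q'
j=2: add 'c' → 'qc'
j=3: skip
j=4: add 'z' → 'qcz'
j=5: add 'n' → 'qczn'
j=6: skip
j=7: add 'w' → 'qcznw'
j=8: add 'd' → 'qcznwd'
j=9: skip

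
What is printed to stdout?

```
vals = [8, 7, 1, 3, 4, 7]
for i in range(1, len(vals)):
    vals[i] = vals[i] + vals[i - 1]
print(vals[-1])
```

i=1: vals[1] = 7+8 = 15 → [8, 15, 1, 3, 4, 7]
i=2: vals[2] = 1+15 = 16 → [8, 15, 16, 3, 4, 7]
i=3: vals[3] = 3+16 = 19 → [8, 15, 16, 19, 4, 7]
i=4: vals[4] = 4+19 = 23 → [8, 15, 16, 19, 23, 7]
i=5: vals[5] = 7+23 = 30 → [8, 15, 16, 19, 23, 30]

30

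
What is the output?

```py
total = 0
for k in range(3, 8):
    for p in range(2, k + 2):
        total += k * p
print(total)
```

k=3,p=2: total = 0+6 = 6
k=3,p=3: total = 6+9 = 15
k=3,p=4: total = 15+12 = 27
k=4,p=2: total = 27+8 = 35
k=4,p=3: total = 35+12 = 47
k=4,p=4: total = 47+16 = 63
k=4,p=5: total = 63+20 = 83
k=5,p=2: total = 83+10 = 93
k=5,p=3: total = 93+15 = 108
k=5,p=4: total = 108+20 = 128
k=5,p=5: total = 128+25 = 153
k=5,p=6: total = 153+30 = 183
k=6,p=2: total = 183+12 = 195
k=6,p=3: total = 195+18 = 213
k=6,p=4: total = 213+24 = 237
k=6,p=5: total = 237+30 = 267
k=6,p=6: total = 267+36 = 303
k=6,p=7: total = 303+42 = 345
k=7,p=2: total = 345+14 = 359
k=7,p=3: total = 359+21 = 380
k=7,p=4: total = 380+28 = 408
k=7,p=5: total = 408+35 = 443
k=7,p=6: total = 443+42 = 485
k=7,p=7: total = 485+49 = 534
k=7,p=8: total = 534+56 = 590

590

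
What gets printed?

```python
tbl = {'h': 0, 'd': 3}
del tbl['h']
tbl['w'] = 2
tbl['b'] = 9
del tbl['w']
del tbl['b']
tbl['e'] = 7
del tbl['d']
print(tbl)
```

del 'h' → {'d': 3}
tbl['w'] = 2 → {'d': 3, 'w': 2}
tbl['b'] = 9 → {'d': 3, 'w': 2, 'b': 9}
del 'w' → {'d': 3, 'b': 9}
del 'b' → {'d': 3}
tbl['e'] = 7 → {'d': 3, 'e': 7}
del 'd' → {'e': 7}

{'e': 7}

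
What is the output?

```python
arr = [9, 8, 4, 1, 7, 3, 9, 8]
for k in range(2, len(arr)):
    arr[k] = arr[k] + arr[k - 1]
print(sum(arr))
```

k=2: arr[2] = 4+8 = 12 → [9, 8, 12, 1, 7, 3, 9, 8]
k=3: arr[3] = 1+12 = 13 → [9, 8, 12, 13, 7, 3, 9, 8]
k=4: arr[4] = 7+13 = 20 → [9, 8, 12, 13, 20, 3, 9, 8]
k=5: arr[5] = 3+20 = 23 → [9, 8, 12, 13, 20, 23, 9, 8]
k=6: arr[6] = 9+23 = 32 → [9, 8, 12, 13, 20, 23, 32, 8]
k=7: arr[7] = 8+32 = 40 → [9, 8, 12, 13, 20, 23, 32, 40]
sum = 157

157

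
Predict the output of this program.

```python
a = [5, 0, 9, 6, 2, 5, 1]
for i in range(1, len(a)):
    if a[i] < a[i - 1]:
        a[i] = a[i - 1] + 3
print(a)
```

[5, 8, 9, 12, 15, 18, 21]

i=1: 0<5, a[1] = 5+3 = 8 → [5, 8, 9, 6, 2, 5, 1]
i=2: 9>=8, unchanged → [5, 8, 9, 6, 2, 5, 1]
i=3: 6<9, a[3] = 9+3 = 12 → [5, 8, 9, 12, 2, 5, 1]
i=4: 2<12, a[4] = 12+3 = 15 → [5, 8, 9, 12, 15, 5, 1]
i=5: 5<15, a[5] = 15+3 = 18 → [5, 8, 9, 12, 15, 18, 1]
i=6: 1<18, a[6] = 18+3 = 21 → [5, 8, 9, 12, 15, 18, 21]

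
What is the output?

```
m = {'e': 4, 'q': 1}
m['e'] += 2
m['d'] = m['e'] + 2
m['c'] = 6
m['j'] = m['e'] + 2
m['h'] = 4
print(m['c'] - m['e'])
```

m['e'] = 4+2 = 6 → {'e': 6, 'q': 1}
m['d'] = m['e']+2 = 8 → {'e': 6, 'q': 1, 'd': 8}
m['c'] = 6 → {'e': 6, 'q': 1, 'd': 8, 'c': 6}
m['j'] = m['e']+2 = 8 → {'e': 6, 'q': 1, 'd': 8, 'c': 6, 'j': 8}
m['h'] = 4 → {'e': 6, 'q': 1, 'd': 8, 'c': 6, 'j': 8, 'h': 4}
m['c']-m['e'] = 6-6 = 0

0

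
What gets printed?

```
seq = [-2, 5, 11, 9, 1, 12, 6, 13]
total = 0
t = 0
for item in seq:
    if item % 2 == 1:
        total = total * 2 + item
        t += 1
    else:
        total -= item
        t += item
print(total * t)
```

5187

item=-2: not odd, total = 0-(-2) = 2; t=-2
item=5: odd, total = 2*2+5 = 9; t=-1
item=11: odd, total = 9*2+11 = 29; t=0
item=9: odd, total = 29*2+9 = 67; t=1
item=1: odd, total = 67*2+1 = 135; t=2
item=12: not odd, total = 135-12 = 123; t=14
item=6: not odd, total = 123-6 = 117; t=20
item=13: odd, total = 117*2+13 = 247; t=21
total*t = 247*21 = 5187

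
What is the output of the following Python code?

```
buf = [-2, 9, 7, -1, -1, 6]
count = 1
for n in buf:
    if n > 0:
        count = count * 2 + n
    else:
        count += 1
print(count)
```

76

n=-2: not >0, count = 1+1 = 2
n=9: >0, count = 2*2+9 = 13
n=7: >0, count = 13*2+7 = 33
n=-1: not >0, count = 33+1 = 34
n=-1: not >0, count = 34+1 = 35
n=6: >0, count = 35*2+6 = 76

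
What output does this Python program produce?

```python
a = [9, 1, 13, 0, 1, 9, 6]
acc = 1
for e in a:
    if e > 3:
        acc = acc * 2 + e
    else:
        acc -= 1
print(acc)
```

e=9: >3, acc = 1*2+9 = 11
e=1: not >3, acc = 11-1 = 10
e=13: >3, acc = 10*2+13 = 33
e=0: not >3, acc = 33-1 = 32
e=1: not >3, acc = 32-1 = 31
e=9: >3, acc = 31*2+9 = 71
e=6: >3, acc = 71*2+6 = 148

148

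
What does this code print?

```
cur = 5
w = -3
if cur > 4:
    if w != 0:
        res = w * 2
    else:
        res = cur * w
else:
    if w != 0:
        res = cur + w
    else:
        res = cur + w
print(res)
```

-6

cur=5, w=-3
cur > 4 is True; w != 0 is True
→ res = w * 2 = -6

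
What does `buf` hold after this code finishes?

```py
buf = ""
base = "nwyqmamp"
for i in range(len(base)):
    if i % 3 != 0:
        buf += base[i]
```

'wymap'

i=0: skip
i=1: add 'w' → 'w'
i=2: add 'y' → 'wy'
i=3: skip
i=4: add 'm' → 'wym'
i=5: add 'a' → 'wyma'
i=6: skip
i=7: add 'p' → 'wymap'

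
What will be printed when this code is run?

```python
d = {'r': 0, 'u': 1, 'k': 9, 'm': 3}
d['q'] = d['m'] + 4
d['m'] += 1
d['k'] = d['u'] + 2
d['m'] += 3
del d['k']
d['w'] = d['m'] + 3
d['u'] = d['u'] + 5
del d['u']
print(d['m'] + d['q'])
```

14

d['q'] = d['m']+4 = 7 → {'r': 0, 'u': 1, 'k': 9, 'm': 3, 'q': 7}
d['m'] = 3+1 = 4 → {'r': 0, 'u': 1, 'k': 9, 'm': 4, 'q': 7}
d['k'] = d['u']+2 = 3 → {'r': 0, 'u': 1, 'k': 3, 'm': 4, 'q': 7}
d['m'] = 4+3 = 7 → {'r': 0, 'u': 1, 'k': 3, 'm': 7, 'q': 7}
del 'k' → {'r': 0, 'u': 1, 'm': 7, 'q': 7}
d['w'] = d['m']+3 = 10 → {'r': 0, 'u': 1, 'm': 7, 'q': 7, 'w': 10}
d['u'] = d['u']+5 = 6 → {'r': 0, 'u': 6, 'm': 7, 'q': 7, 'w': 10}
del 'u' → {'r': 0, 'm': 7, 'q': 7, 'w': 10}
d['m']+d['q'] = 7+7 = 14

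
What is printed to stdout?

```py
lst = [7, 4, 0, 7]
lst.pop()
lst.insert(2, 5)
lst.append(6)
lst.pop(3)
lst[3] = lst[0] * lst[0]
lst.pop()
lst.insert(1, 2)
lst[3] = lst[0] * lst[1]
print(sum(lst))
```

27

pop() removes 7 → [7, 4, 0]
insert 5 at 2 → [7, 4, 5, 0]
append 6 → [7, 4, 5, 0, 6]
pop(3) removes 0 → [7, 4, 5, 6]
lst[3] = lst[0]*lst[0] = 7*7 = 49 → [7, 4, 5, 49]
pop() removes 49 → [7, 4, 5]
insert 2 at 1 → [7, 2, 4, 5]
lst[3] = lst[0]*lst[1] = 7*2 = 14 → [7, 2, 4, 14]
sum = 27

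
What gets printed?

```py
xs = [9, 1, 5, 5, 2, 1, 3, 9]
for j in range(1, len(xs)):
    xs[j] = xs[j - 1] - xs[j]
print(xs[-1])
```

-17

j=1: xs[1] = 9-1 = 8 → [9, 8, 5, 5, 2, 1, 3, 9]
j=2: xs[2] = 8-5 = 3 → [9, 8, 3, 5, 2, 1, 3, 9]
j=3: xs[3] = 3-5 = -2 → [9, 8, 3, -2, 2, 1, 3, 9]
j=4: xs[4] = (-2)-2 = -4 → [9, 8, 3, -2, -4, 1, 3, 9]
j=5: xs[5] = (-4)-1 = -5 → [9, 8, 3, -2, -4, -5, 3, 9]
j=6: xs[6] = (-5)-3 = -8 → [9, 8, 3, -2, -4, -5, -8, 9]
j=7: xs[7] = (-8)-9 = -17 → [9, 8, 3, -2, -4, -5, -8, -17]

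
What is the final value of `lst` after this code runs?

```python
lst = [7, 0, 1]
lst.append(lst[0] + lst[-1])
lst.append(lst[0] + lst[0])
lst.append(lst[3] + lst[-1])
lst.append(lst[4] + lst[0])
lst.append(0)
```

[7, 0, 1, 8, 14, 22, 21, 0]

append lst[0]+lst[-1] = 7+1 = 8 → [7, 0, 1, 8]
append lst[0]+lst[0] = 7+7 = 14 → [7, 0, 1, 8, 14]
append lst[3]+lst[-1] = 8+14 = 22 → [7, 0, 1, 8, 14, 22]
append lst[4]+lst[0] = 14+7 = 21 → [7, 0, 1, 8, 14, 22, 21]
append 0 → [7, 0, 1, 8, 14, 22, 21, 0]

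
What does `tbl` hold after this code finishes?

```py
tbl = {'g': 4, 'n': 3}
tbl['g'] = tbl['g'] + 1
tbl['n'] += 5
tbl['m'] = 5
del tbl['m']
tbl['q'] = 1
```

tbl['g'] = tbl['g']+1 = 5 → {'g': 5, 'n': 3}
tbl['n'] = 3+5 = 8 → {'g': 5, 'n': 8}
tbl['m'] = 5 → {'g': 5, 'n': 8, 'm': 5}
del 'm' → {'g': 5, 'n': 8}
tbl['q'] = 1 → {'g': 5, 'n': 8, 'q': 1}

{'g': 5, 'n': 8, 'q': 1}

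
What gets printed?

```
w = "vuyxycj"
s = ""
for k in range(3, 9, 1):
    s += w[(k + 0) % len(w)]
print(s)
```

k=3: add w[3]='x' → 'x'
k=4: add w[4]='y' → 'xy'
k=5: add w[5]='c' → 'xyc'
k=6: add w[6]='j' → 'xycj'
k=7: add w[0]='v' → 'xycjv'
k=8: add w[1]='u' → 'xycjvu'

xycjvu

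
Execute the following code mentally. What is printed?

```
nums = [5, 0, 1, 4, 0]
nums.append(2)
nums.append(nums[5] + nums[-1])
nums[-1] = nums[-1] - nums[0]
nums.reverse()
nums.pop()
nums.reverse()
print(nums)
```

append 2 → [5, 0, 1, 4, 0, 2]
append nums[5]+nums[-1] = 2+2 = 4 → [5, 0, 1, 4, 0, 2, 4]
nums[-1] = nums[-1]-nums[0] = 4-5 = -1 → [5, 0, 1, 4, 0, 2, -1]
reverse → [-1, 2, 0, 4, 1, 0, 5]
pop() removes 5 → [-1, 2, 0, 4, 1, 0]
reverse → [0, 1, 4, 0, 2, -1]

[0, 1, 4, 0, 2, -1]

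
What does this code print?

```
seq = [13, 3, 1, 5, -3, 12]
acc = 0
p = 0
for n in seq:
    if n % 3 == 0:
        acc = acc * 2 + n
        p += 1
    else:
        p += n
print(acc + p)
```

40

n=13: not %3==0; p=13
n=3: %3==0, acc = 0*2+3 = 3; p=14
n=1: not %3==0; p=15
n=5: not %3==0; p=20
n=-3: %3==0, acc = 3*2+(-3) = 3; p=21
n=12: %3==0, acc = 3*2+12 = 18; p=22
acc+p = 18+22 = 40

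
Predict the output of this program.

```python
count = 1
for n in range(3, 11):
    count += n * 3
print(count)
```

n=3: count = 1+3*3 = 10
n=4: count = 10+4*3 = 22
n=5: count = 22+5*3 = 37
n=6: count = 37+6*3 = 55
n=7: count = 55+7*3 = 76
n=8: count = 76+8*3 = 100
n=9: count = 100+9*3 = 127
n=10: count = 127+10*3 = 157

157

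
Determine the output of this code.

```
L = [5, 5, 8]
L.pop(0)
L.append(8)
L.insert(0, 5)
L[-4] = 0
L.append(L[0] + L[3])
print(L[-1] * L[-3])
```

pop(0) removes 5 → [5, 8]
append 8 → [5, 8, 8]
insert 5 at 0 → [5, 5, 8, 8]
L[-4] = 0 → [0, 5, 8, 8]
append L[0]+L[3] = 0+8 = 8 → [0, 5, 8, 8, 8]
L[-1]*L[-3] = 8*8 = 64

64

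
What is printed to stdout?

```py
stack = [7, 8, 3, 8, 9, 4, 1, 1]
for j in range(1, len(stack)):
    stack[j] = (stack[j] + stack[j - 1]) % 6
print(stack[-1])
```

5

j=1: stack[1] = (8+7)%6 = 3 → [7, 3, 3, 8, 9, 4, 1, 1]
j=2: stack[2] = (3+3)%6 = 0 → [7, 3, 0, 8, 9, 4, 1, 1]
j=3: stack[3] = (8+0)%6 = 2 → [7, 3, 0, 2, 9, 4, 1, 1]
j=4: stack[4] = (9+2)%6 = 5 → [7, 3, 0, 2, 5, 4, 1, 1]
j=5: stack[5] = (4+5)%6 = 3 → [7, 3, 0, 2, 5, 3, 1, 1]
j=6: stack[6] = (1+3)%6 = 4 → [7, 3, 0, 2, 5, 3, 4, 1]
j=7: stack[7] = (1+4)%6 = 5 → [7, 3, 0, 2, 5, 3, 4, 5]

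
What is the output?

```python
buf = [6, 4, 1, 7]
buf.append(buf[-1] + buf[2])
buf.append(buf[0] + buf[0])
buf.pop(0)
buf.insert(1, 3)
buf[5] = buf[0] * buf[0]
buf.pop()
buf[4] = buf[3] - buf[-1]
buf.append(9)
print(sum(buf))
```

append buf[-1]+buf[2] = 7+1 = 8 → [6, 4, 1, 7, 8]
append buf[0]+buf[0] = 6+6 = 12 → [6, 4, 1, 7, 8, 12]
pop(0) removes 6 → [4, 1, 7, 8, 12]
insert 3 at 1 → [4, 3, 1, 7, 8, 12]
buf[5] = buf[0]*buf[0] = 4*4 = 16 → [4, 3, 1, 7, 8, 16]
pop() removes 16 → [4, 3, 1, 7, 8]
buf[4] = buf[3]-buf[-1] = 7-8 = -1 → [4, 3, 1, 7, -1]
append 9 → [4, 3, 1, 7, -1, 9]
sum = 23

23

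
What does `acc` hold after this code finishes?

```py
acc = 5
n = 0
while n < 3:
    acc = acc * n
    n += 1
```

n=0: acc = 5*0 = 0
n=1: acc = 0*1 = 0
n=2: acc = 0*2 = 0

0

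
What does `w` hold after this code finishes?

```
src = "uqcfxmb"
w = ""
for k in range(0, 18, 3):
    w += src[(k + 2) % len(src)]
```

k=0: add src[2]='c' → 'c'
k=3: add src[5]='m' → 'cm'
k=6: add src[1]='q' → 'cmq'
k=9: add src[4]='x' → 'cmqx'
k=12: add src[0]='u' → 'cmqxu'
k=15: add src[3]='f' → 'cmqxuf'

'cmqxuf'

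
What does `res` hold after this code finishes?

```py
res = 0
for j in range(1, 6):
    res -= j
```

j=1: res = 0-1 = -1
j=2: res = (-1)-2 = -3
j=3: res = (-3)-3 = -6
j=4: res = (-6)-4 = -10
j=5: res = (-10)-5 = -15

-15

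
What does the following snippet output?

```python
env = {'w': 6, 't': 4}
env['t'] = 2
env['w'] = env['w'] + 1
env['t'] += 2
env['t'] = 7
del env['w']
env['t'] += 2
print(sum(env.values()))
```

env['t'] = 2 → {'w': 6, 't': 2}
env['w'] = env['w']+1 = 7 → {'w': 7, 't': 2}
env['t'] = 2+2 = 4 → {'w': 7, 't': 4}
env['t'] = 7 → {'w': 7, 't': 7}
del 'w' → {'t': 7}
env['t'] = 7+2 = 9 → {'t': 9}
sum of values = 9

9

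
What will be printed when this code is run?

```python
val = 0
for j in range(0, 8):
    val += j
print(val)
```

j=0: val = 0+0 = 0
j=1: val = 0+1 = 1
j=2: val = 1+2 = 3
j=3: val = 3+3 = 6
j=4: val = 6+4 = 10
j=5: val = 10+5 = 15
j=6: val = 15+6 = 21
j=7: val = 21+7 = 28

28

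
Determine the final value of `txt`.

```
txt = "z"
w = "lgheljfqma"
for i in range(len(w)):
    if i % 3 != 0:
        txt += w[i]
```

i=0: skip
i=1: add 'g' → 'zg'
i=2: add 'h' → 'zgh'
i=3: skip
i=4: add 'l' → 'zghl'
i=5: add 'j' → 'zghlj'
i=6: skip
i=7: add 'q' → 'zghljq'
i=8: add 'm' → 'zghljqm'
i=9: skip

'zghljqm'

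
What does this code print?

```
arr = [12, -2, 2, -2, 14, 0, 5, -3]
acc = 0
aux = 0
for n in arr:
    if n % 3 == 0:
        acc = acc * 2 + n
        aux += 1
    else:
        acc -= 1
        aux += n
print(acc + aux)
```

n=12: %3==0, acc = 0*2+12 = 12; aux=1
n=-2: not %3==0, acc = 12-1 = 11; aux=-1
n=2: not %3==0, acc = 11-1 = 10; aux=1
n=-2: not %3==0, acc = 10-1 = 9; aux=-1
n=14: not %3==0, acc = 9-1 = 8; aux=13
n=0: %3==0, acc = 8*2+0 = 16; aux=14
n=5: not %3==0, acc = 16-1 = 15; aux=19
n=-3: %3==0, acc = 15*2+(-3) = 27; aux=20
acc+aux = 27+20 = 47

47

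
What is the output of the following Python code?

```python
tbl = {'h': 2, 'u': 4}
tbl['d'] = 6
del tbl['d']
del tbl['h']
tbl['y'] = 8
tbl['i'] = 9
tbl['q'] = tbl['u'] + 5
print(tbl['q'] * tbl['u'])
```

36

tbl['d'] = 6 → {'h': 2, 'u': 4, 'd': 6}
del 'd' → {'h': 2, 'u': 4}
del 'h' → {'u': 4}
tbl['y'] = 8 → {'u': 4, 'y': 8}
tbl['i'] = 9 → {'u': 4, 'y': 8, 'i': 9}
tbl['q'] = tbl['u']+5 = 9 → {'u': 4, 'y': 8, 'i': 9, 'q': 9}
tbl['q']*tbl['u'] = 9*4 = 36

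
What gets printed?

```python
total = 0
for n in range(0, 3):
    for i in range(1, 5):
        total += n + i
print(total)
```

42

n=0,i=1: total = 0+1 = 1
n=0,i=2: total = 1+2 = 3
n=0,i=3: total = 3+3 = 6
n=0,i=4: total = 6+4 = 10
n=1,i=1: total = 10+2 = 12
n=1,i=2: total = 12+3 = 15
n=1,i=3: total = 15+4 = 19
n=1,i=4: total = 19+5 = 24
n=2,i=1: total = 24+3 = 27
n=2,i=2: total = 27+4 = 31
n=2,i=3: total = 31+5 = 36
n=2,i=4: total = 36+6 = 42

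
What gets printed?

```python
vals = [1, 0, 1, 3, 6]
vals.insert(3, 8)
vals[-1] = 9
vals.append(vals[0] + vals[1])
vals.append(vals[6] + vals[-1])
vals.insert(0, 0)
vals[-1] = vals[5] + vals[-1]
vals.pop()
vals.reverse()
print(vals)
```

[1, 9, 3, 8, 1, 0, 1, 0]

insert 8 at 3 → [1, 0, 1, 8, 3, 6]
vals[-1] = 9 → [1, 0, 1, 8, 3, 9]
append vals[0]+vals[1] = 1+0 = 1 → [1, 0, 1, 8, 3, 9, 1]
append vals[6]+vals[-1] = 1+1 = 2 → [1, 0, 1, 8, 3, 9, 1, 2]
insert 0 at 0 → [0, 1, 0, 1, 8, 3, 9, 1, 2]
vals[-1] = vals[5]+vals[-1] = 3+2 = 5 → [0, 1, 0, 1, 8, 3, 9, 1, 5]
pop() removes 5 → [0, 1, 0, 1, 8, 3, 9, 1]
reverse → [1, 9, 3, 8, 1, 0, 1, 0]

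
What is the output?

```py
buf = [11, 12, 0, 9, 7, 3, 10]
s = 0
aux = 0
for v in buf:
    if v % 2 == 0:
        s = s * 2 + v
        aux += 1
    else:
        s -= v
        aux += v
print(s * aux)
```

v=11: not even, s = 0-11 = -11; aux=11
v=12: even, s = (-11)*2+12 = -10; aux=12
v=0: even, s = (-10)*2+0 = -20; aux=13
v=9: not even, s = (-20)-9 = -29; aux=22
v=7: not even, s = (-29)-7 = -36; aux=29
v=3: not even, s = (-36)-3 = -39; aux=32
v=10: even, s = (-39)*2+10 = -68; aux=33
s*aux = (-68)*33 = -2244

-2244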